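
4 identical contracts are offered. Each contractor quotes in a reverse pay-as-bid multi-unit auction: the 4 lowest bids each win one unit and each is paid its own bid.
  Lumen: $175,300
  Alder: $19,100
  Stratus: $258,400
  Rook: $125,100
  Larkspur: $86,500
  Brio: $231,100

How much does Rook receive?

Rook is paid $125,100

Bids ranked low→high: 19,100 (Alder), 86,500 (Larkspur), 125,100 (Rook), 175,300 (Lumen), 231,100 (Brio), 258,400 (Stratus)
Winners (4 units): Alder, Larkspur, Rook, Lumen.
Rook wins → own bid $125,100.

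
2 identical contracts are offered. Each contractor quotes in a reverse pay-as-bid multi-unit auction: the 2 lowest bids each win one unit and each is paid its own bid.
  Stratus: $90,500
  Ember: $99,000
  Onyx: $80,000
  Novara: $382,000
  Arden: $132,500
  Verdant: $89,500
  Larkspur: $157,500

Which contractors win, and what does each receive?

Sorting: 80,000 (Onyx), 89,500 (Verdant), 90,500 (Stratus), 99,000 (Ember), …
Winners (2 units): Onyx, Verdant.
Each winner is paid its own bid: Onyx $80,000, Verdant $89,500.

Onyx $80,000, Verdant $89,500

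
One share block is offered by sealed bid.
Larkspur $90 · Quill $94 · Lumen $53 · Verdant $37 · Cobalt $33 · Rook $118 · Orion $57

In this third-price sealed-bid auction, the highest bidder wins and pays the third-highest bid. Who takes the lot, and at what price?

Third-price sealed-bid auction: the highest bidder wins and pays the third-highest bid.
Bids ranked: 118 (Rook) > 94 (Quill) > 90 (Larkspur) > 57 (Orion) > 53 (Lumen) > 37 (Verdant) > …
Rook is highest; pays the third-highest bid, $90.

Rook pays $90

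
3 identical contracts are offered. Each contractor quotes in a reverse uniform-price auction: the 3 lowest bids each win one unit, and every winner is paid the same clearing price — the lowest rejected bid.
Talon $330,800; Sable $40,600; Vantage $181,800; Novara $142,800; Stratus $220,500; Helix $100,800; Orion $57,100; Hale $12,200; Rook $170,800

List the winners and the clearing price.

Hale, Sable, Orion; each is paid $100,800

Sorting: 12,200 (Hale), 40,600 (Sable), 57,100 (Orion), 100,800 (Helix), 142,800 (Novara), …
The 3 lowest are Hale, Sable, Orion.
Lowest unsuccessful bid: $100,800 → clearing price.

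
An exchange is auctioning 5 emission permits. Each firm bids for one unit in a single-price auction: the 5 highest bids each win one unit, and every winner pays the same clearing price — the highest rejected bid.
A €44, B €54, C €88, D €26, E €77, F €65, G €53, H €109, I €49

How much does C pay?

C pays €53

Sorting: 109 (H), 88 (C), 77 (E), 65 (F), 54 (B), 53 (G), 49 (I), …
The 5 highest are H, C, E, F, B.
First losing bid is G's €53, which sets the uniform price.
C wins → pays €53.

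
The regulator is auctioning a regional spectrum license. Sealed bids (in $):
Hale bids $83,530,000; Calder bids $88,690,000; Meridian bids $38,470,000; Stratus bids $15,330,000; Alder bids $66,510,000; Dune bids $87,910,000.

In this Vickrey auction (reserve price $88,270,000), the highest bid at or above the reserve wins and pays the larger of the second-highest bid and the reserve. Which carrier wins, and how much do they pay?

Vickrey auction (reserve price $88,270,000): the highest bid at or above the reserve wins and pays the larger of the second-highest bid and the reserve.
Sorting bids: 88,690,000 (Calder) > 87,910,000 (Dune) > 83,530,000 (Hale) > 66,510,000 (Alder) > 38,470,000 (Meridian) > 15,330,000 (Stratus)
Calder has the top bid at or above the reserve ($88,690,000).
Second-highest bid $87,910,000 is below the reserve $88,270,000, so the reserve binds → payment $88,270,000.

Calder pays $88,270,000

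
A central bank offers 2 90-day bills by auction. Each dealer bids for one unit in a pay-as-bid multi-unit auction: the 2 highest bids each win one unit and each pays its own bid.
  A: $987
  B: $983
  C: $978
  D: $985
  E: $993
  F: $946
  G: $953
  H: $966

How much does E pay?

E pays $993

Ordering the bids: 993 (E), 987 (A), 985 (D), 983 (B), …
Top 2: E, A.
E wins → own bid $993.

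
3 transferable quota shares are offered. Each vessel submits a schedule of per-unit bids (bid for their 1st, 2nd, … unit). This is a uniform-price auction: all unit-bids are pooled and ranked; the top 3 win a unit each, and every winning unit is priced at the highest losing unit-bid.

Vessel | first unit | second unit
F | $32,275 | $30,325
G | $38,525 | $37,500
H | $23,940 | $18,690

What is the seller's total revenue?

Total revenue: $90,975

Merging the schedules and taking the best 3: 38,525 (G-1), 37,500 (G-2), 32,275 (F-1)
Highest rejected unit-bid = $30,325.
Allocation: F 1, G 2. Every unit priced at $30,325.
Revenue = 3 × 30,325 = $90,975.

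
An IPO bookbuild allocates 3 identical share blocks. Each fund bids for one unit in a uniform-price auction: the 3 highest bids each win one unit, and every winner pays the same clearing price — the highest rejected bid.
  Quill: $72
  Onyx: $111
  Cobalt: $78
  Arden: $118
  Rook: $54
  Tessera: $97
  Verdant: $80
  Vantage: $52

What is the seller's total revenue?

Total revenue: $240

Ordering the bids: 118 (Arden), 111 (Onyx), 97 (Tessera), 80 (Verdant), 78 (Cobalt), …
Top 3: Arden, Onyx, Tessera.
Highest unsuccessful bid: $80 → clearing price.
Total revenue = 3 × $80 = $240.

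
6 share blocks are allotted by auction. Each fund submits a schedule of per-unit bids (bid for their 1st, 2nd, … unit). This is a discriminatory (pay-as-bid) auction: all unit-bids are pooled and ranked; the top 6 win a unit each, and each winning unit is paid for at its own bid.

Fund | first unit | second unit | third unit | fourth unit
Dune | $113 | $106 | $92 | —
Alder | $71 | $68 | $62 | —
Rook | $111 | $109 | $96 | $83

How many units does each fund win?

All unit-bids, highest first — top 6: 113 (Dune-1), 111 (Rook-1), 109 (Rook-2), 106 (Dune-2), 96 (Rook-3), 92 (Dune-3)
Next rejected bid: $83 (not a price — pay-as-bid).
Allocation: Dune 3, Rook 3.

Dune 3, Rook 3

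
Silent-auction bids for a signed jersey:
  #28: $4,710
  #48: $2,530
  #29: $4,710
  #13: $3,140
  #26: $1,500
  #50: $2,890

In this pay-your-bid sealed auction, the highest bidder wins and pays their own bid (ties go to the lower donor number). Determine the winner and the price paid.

#28 pays $4,710

Rule: the highest bidder wins and pays their own bid.
Sorting bids: 4,710 (#28) > 4,710 (#29) > 3,140 (#13) > 2,890 (#50) > 2,530 (#48) > 1,500 (#26)
Tie at $4,710 → #28 wins by tie-break.
#28 is highest → pays own bid, $4,710.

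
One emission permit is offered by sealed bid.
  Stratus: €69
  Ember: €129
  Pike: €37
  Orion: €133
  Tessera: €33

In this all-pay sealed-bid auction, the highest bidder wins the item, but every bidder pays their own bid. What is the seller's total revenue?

Total revenue: €401

Bids ranked: 133 (Orion) > 129 (Ember) > 69 (Stratus) > 37 (Pike) > 33 (Tessera)
Every bidder forfeits their bid regardless of winning.
Revenue = 69 + 129 + 37 + 133 + 33 = €401.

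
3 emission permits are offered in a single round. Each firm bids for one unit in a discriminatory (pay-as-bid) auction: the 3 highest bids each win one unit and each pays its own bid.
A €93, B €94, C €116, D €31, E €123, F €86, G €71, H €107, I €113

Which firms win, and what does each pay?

E €123, C €116, I €113

Sorting: 123 (E), 116 (C), 113 (I), 107 (H), 94 (B), …
Top 3: E, C, I.
Each winner pays its own bid: E €123, C €116, I €113.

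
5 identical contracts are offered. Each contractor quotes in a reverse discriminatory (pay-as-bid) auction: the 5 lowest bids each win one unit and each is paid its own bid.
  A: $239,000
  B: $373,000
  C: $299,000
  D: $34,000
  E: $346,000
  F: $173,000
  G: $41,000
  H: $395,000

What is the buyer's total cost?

Ordering the bids: 34,000 (D), 41,000 (G), 173,000 (F), 239,000 (A), 299,000 (C), 346,000 (E), 373,000 (B), …
Lowest 5: D, G, F, A, C.
Total cost = 34,000 + 41,000 + 173,000 + 239,000 + 299,000 = $786,000.

Total cost: $786,000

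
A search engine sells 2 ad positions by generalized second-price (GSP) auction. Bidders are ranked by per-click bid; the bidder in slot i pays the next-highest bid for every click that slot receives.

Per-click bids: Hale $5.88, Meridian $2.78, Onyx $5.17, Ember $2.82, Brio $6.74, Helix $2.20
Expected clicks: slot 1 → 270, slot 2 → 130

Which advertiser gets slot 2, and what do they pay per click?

Hale; $5.17 per click

Sorting advertisers: $6.74 (Brio) > $5.88 (Hale) > $5.17 (Onyx) > …
Slot 2 goes to the second-ranked bidder, Hale, who pays the next bid down: $5.17/click.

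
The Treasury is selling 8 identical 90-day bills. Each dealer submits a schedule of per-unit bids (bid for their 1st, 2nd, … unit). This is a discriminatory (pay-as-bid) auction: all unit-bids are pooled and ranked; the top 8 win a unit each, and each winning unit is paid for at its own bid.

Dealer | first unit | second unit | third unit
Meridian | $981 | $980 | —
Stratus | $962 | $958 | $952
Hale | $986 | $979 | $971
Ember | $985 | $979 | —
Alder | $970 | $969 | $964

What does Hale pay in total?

Merging the schedules and taking the best 8: 986 (Hale-1), 985 (Ember-1), 981 (Meridian-1), 980 (Meridian-2), 979 (Hale-2), 979 (Ember-2), 971 (Hale-3), 970 (Alder-1)
Next rejected bid: $969 (not a price — pay-as-bid).
Hale's winning unit-bids: 986 + 979 + 971 = $2,936.

Hale pays $2,936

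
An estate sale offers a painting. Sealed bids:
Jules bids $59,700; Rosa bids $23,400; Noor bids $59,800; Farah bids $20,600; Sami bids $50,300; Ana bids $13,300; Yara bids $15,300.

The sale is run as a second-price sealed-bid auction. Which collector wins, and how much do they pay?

Bids ranked: 59,800 (Noor) > 59,700 (Jules) > 50,300 (Sami) > 23,400 (Rosa) > 20,600 (Farah) > 15,300 (Yara) > …
Second-price: Noor pays Jules's bid of $59,700.

Noor pays $59,700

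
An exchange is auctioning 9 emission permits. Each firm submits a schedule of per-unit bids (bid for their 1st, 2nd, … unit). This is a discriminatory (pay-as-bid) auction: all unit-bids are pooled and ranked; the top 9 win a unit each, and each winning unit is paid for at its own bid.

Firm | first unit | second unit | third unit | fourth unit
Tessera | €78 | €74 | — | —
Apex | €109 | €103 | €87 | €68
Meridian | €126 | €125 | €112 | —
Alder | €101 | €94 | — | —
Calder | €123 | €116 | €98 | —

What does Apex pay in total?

Apex pays €212

Pooled unit-bids ranked (top 9): 126 (Meridian-1), 125 (Meridian-2), 123 (Calder-1), 116 (Calder-2), 112 (Meridian-3), 109 (Apex-1), 103 (Apex-2), 101 (Alder-1), 98 (Calder-3)
Next rejected bid: €94 (not a price — pay-as-bid).
Apex's winning unit-bids: 109 + 103 = €212.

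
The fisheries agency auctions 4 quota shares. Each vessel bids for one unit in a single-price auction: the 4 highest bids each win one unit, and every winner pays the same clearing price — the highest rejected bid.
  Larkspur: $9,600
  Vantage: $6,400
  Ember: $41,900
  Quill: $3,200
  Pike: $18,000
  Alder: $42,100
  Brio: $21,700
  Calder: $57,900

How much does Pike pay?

Sorting: 57,900 (Calder), 42,100 (Alder), 41,900 (Ember), 21,700 (Brio), 18,000 (Pike), 9,600 (Larkspur), …
Top 4: Calder, Alder, Ember, Brio.
Highest unsuccessful bid: $18,000 → clearing price.
Pike does not win → pays $0.

Pike pays $0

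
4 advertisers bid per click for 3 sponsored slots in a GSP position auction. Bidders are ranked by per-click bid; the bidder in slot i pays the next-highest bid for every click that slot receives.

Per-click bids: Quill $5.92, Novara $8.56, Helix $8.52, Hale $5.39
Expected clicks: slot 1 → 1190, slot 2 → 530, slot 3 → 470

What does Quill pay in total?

Per-click bids in order: $8.56 (Novara) > $8.52 (Helix) > $5.92 (Quill) > $5.39 (Hale)
Quill holds slot 3 → pays next bid $5.39 × 470 clicks = $2533.30.

Quill pays $2533.30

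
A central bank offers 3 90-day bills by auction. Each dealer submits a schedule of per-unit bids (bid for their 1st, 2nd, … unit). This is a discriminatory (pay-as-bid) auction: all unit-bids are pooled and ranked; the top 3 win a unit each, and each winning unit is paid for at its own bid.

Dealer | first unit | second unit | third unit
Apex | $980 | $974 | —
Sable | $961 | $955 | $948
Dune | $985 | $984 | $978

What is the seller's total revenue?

Merging the schedules and taking the best 3: 985 (Dune-1), 984 (Dune-2), 980 (Apex-1)
Next rejected bid: $978 (not a price — pay-as-bid).
Each winning unit pays its own bid.
Revenue = 985 + 984 + 980 = $2,949.

Total revenue: $2,949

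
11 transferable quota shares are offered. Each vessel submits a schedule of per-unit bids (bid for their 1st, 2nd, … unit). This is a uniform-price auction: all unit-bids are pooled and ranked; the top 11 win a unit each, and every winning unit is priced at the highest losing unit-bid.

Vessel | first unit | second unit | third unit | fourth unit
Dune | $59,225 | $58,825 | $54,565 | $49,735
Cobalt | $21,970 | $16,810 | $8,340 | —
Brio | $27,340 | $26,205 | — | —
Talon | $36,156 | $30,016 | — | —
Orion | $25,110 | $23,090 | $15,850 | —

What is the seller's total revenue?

All unit-bids, highest first — top 11: 59,225 (Dune-1), 58,825 (Dune-2), 54,565 (Dune-3), 49,735 (Dune-4), 36,156 (Talon-1), 30,016 (Talon-2), 27,340 (Brio-1), 26,205 (Brio-2), 25,110 (Orion-1), 23,090 (Orion-2), 21,970 (Cobalt-1)
The (k+1)-th unit-bid is $16,810.
Allocation: Brio 2, Cobalt 1, Dune 4, Orion 2, Talon 2. Every unit priced at $16,810.
Revenue = 11 × 16,810 = $184,910.

Total revenue: $184,910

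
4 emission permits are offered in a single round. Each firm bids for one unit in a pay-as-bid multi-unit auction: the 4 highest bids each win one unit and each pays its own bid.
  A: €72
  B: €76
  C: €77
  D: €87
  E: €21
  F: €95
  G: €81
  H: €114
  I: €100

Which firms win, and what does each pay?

H €114, I €100, F €95, D €87

Sorting: 114 (H), 100 (I), 95 (F), 87 (D), 81 (G), 77 (C), …
The 4 highest are H, I, F, D.
Each winner pays its own bid: H €114, I €100, F €95, D €87.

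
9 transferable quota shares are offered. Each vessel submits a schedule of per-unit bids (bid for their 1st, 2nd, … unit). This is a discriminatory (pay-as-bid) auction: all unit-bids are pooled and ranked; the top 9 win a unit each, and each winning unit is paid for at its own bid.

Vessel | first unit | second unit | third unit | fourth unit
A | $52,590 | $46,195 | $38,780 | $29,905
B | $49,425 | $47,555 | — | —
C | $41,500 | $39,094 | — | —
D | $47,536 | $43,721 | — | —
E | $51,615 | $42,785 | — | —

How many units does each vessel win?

All unit-bids, highest first — top 9: 52,590 (A-1), 51,615 (E-1), 49,425 (B-1), 47,555 (B-2), 47,536 (D-1), 46,195 (A-2), 43,721 (D-2), 42,785 (E-2), 41,500 (C-1)
Next rejected bid: $39,094 (not a price — pay-as-bid).
Allocation: A 2, B 2, C 1, D 2, E 2.

A 2, B 2, C 1, D 2, E 2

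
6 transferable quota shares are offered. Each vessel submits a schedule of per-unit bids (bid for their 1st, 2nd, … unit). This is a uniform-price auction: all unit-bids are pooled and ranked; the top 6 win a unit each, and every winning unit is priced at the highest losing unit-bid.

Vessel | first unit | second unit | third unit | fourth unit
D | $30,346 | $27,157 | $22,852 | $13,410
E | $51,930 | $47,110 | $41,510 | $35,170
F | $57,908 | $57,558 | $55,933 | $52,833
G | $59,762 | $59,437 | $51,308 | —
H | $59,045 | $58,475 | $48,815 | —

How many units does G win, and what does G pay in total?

Merging the schedules and taking the best 6: 59,762 (G-1), 59,437 (G-2), 59,045 (H-1), 58,475 (H-2), 57,908 (F-1), 57,558 (F-2)
Highest rejected unit-bid = $55,933.
G wins 2 unit(s) at $55,933 each.

G: 2 units, pays $111,866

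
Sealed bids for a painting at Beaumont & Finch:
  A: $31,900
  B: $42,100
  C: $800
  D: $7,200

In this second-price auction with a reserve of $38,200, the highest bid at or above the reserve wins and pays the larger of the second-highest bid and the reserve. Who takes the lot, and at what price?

B pays $38,200

Bids ranked: 42,100 (B) > 31,900 (A) > 7,200 (D) > 800 (C)
Highest eligible bid: B at $42,100.
Second-highest bid $31,900 is below the reserve $38,200, so the reserve binds → payment $38,200.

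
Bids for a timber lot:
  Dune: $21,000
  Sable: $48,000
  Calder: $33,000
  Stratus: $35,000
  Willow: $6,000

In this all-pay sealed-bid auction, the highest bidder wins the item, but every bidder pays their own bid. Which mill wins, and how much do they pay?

All-pay sealed-bid auction: the highest bidder wins the item, but every bidder pays their own bid.
Sorting bids: 48,000 (Sable) > 35,000 (Stratus) > 33,000 (Calder) > 21,000 (Dune) > 6,000 (Willow)
Sable wins with the top bid; all bids are sunk regardless.

Sable pays $48,000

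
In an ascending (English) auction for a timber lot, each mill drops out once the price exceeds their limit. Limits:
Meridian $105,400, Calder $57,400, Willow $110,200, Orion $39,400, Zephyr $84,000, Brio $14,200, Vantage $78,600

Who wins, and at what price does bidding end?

Limits in order: 110,200 (Willow) > 105,400 (Meridian) > 84,000 (Zephyr) > 78,600 (Vantage) > 57,400 (Calder) > 39,400 (Orion) > …
Bidding ends when Meridian exits at $105,400; Willow takes it.

Willow wins at $105,400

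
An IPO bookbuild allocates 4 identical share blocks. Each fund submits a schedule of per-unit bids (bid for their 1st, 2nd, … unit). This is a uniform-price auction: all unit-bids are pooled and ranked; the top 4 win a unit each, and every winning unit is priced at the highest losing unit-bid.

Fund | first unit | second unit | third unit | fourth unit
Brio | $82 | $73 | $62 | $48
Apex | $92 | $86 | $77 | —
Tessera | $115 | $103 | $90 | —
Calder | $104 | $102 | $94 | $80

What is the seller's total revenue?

Pooled unit-bids ranked (top 4): 115 (Tessera-1), 104 (Calder-1), 103 (Tessera-2), 102 (Calder-2)
Highest rejected unit-bid = $94.
Allocation: Calder 2, Tessera 2. Every unit priced at $94.
Revenue = 4 × 94 = $376.

Total revenue: $376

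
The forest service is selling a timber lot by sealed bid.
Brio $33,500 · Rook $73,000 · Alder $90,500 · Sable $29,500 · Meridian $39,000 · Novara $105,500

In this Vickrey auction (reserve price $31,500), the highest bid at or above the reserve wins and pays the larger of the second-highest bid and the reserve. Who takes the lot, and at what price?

Bids ranked: 105,500 (Novara) > 90,500 (Alder) > 73,000 (Rook) > 39,000 (Meridian) > 33,500 (Brio) > 29,500 (Sable)
Novara has the top bid at or above the reserve ($105,500).
max(second-highest $90,500, reserve $31,500) = $90,500; the reserve does not bind.

Novara pays $90,500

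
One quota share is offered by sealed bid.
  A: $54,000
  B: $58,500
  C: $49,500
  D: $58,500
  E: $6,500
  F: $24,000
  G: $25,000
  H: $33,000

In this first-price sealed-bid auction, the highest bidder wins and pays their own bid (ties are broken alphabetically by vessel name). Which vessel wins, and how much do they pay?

Bids in order: 58,500 (B) > 58,500 (D) > 54,000 (A) > 49,500 (C) > 33,000 (H) > 25,000 (G) > …
Tie at $58,500 → B wins by tie-break.
B has the highest bid and pays exactly that: $58,500.

B pays $58,500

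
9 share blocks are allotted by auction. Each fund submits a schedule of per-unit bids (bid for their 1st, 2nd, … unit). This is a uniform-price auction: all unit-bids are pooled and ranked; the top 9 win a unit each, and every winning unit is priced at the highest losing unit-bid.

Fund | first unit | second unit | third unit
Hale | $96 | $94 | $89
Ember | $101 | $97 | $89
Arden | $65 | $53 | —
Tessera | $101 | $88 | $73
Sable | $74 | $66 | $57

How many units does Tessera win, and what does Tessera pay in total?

Tessera: 2 units, pays $146

Pooled unit-bids ranked (top 9): 101 (Ember-1), 101 (Tessera-1), 97 (Ember-2), 96 (Hale-1), 94 (Hale-2), 89 (Hale-3), 89 (Ember-3), 88 (Tessera-2), 74 (Sable-1)
First bid not allocated: $73.
Tessera wins 2 unit(s) at $73 each.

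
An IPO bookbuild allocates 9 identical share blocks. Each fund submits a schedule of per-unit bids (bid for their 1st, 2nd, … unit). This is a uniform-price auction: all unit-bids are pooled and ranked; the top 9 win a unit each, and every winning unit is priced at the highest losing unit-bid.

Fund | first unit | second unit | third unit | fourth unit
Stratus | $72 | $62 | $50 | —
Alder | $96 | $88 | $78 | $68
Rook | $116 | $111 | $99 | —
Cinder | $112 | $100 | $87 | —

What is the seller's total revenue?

Merging the schedules and taking the best 9: 116 (Rook-1), 112 (Cinder-1), 111 (Rook-2), 100 (Cinder-2), 99 (Rook-3), 96 (Alder-1), 88 (Alder-2), 87 (Cinder-3), 78 (Alder-3)
The (k+1)-th unit-bid is $72.
Allocation: Alder 3, Cinder 3, Rook 3. Every unit priced at $72.
Revenue = 9 × 72 = $648.

Total revenue: $648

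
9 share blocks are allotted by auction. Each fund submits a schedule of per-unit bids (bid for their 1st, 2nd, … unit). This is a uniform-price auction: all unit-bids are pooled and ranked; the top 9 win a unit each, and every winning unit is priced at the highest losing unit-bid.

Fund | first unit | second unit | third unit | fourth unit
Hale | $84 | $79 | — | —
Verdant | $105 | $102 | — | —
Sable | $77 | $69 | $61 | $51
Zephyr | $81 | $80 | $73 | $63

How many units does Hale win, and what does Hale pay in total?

Hale: 2 units, pays $126

Pooled unit-bids ranked (top 9): 105 (Verdant-1), 102 (Verdant-2), 84 (Hale-1), 81 (Zephyr-1), 80 (Zephyr-2), 79 (Hale-2), 77 (Sable-1), 73 (Zephyr-3), 69 (Sable-2)
Highest rejected unit-bid = $63.
Hale wins 2 unit(s) at $63 each.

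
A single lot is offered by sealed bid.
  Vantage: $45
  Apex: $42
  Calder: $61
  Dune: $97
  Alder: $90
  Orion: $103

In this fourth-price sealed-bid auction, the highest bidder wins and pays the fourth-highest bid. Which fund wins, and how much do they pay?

Orion pays $61

Fourth-price sealed-bid auction: the highest bidder wins and pays the fourth-highest bid.
Bids ranked: 103 (Orion) > 97 (Dune) > 90 (Alder) > 61 (Calder) > 45 (Vantage) > 42 (Apex)
Orion is highest; pays the fourth-highest bid, $61.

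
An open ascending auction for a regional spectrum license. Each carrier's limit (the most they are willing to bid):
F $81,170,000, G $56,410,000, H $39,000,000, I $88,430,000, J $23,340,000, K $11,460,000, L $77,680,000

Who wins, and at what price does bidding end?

Limits ranked: 88,430,000 (I) > 81,170,000 (F) > 77,680,000 (L) > 56,410,000 (G) > 39,000,000 (H) > 23,340,000 (J) > …
F is the last rival to drop out, at $81,170,000; I remains and wins at that price.

I wins at $81,170,000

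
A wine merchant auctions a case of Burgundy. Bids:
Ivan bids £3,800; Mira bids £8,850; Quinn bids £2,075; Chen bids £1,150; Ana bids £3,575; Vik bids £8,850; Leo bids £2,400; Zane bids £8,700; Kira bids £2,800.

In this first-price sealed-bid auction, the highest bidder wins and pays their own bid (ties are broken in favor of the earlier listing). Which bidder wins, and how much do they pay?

Rule: the highest bidder wins and pays their own bid.
Sorting bids: 8,850 (Mira) > 8,850 (Vik) > 8,700 (Zane) > 3,800 (Ivan) > 3,575 (Ana) > 2,800 (Kira) > …
Tie at £8,850 → Mira wins by tie-break.
First-price: Mira pays what they bid, £8,850.

Mira pays £8,850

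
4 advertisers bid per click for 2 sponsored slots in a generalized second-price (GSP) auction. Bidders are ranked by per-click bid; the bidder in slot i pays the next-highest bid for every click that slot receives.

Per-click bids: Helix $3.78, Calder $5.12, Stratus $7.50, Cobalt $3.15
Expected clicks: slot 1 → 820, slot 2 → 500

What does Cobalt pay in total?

Ranked by bid: $7.50 (Stratus) > $5.12 (Calder) > $3.78 (Helix) > …
Cobalt ranks below slot 2 → no slot, pays nothing.

Cobalt pays $0.00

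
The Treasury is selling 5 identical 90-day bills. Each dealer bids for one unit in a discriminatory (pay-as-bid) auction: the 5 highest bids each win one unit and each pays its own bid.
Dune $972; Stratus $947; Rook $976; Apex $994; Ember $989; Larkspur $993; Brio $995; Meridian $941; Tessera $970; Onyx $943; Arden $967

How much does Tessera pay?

Ordering the bids: 995 (Brio), 994 (Apex), 993 (Larkspur), 989 (Ember), 976 (Rook), 972 (Dune), 970 (Tessera), …
Winners (5 units): Brio, Apex, Larkspur, Ember, Rook.
Tessera does not win → $0.

Tessera pays $0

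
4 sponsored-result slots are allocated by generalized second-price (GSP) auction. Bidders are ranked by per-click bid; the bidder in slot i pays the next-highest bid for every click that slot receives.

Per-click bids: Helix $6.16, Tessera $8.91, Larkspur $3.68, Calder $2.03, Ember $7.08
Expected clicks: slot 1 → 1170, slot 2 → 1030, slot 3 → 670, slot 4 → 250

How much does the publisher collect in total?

Total revenue: $17601.50

Per-click bids in order: $8.91 (Tessera) > $7.08 (Ember) > $6.16 (Helix) > $3.68 (Larkspur) > $2.03 (Calder)
Slot 1: Tessera pays $7.08 × 1170 = $8283.60
Slot 2: Ember pays $6.16 × 1030 = $6344.80
Slot 3: Helix pays $3.68 × 670 = $2465.60
Slot 4: Larkspur pays $2.03 × 250 = $507.50
Total = $17601.50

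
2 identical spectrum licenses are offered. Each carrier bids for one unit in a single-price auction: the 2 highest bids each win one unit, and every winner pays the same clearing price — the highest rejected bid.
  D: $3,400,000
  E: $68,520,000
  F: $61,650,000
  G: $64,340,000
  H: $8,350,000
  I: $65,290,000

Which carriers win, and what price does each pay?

E, I; each pays $64,340,000

Bids ranked high→low: 68,520,000 (E), 65,290,000 (I), 64,340,000 (G), 61,650,000 (F), …
Top 2: E, I.
First losing bid is G's $64,340,000, which sets the uniform price.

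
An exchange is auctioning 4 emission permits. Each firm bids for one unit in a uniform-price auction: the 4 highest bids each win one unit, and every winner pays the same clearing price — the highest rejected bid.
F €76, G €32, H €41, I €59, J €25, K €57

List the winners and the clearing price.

F, I, K, H; each pays €32

Sorting: 76 (F), 59 (I), 57 (K), 41 (H), 32 (G), 25 (J)
Top 4: F, I, K, H.
First losing bid is G's €32, which sets the uniform price.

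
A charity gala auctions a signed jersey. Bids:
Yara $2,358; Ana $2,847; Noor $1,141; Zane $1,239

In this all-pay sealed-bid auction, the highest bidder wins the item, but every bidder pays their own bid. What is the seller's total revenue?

Total revenue: $7,585

All-pay sealed-bid auction: the highest bidder wins the item, but every bidder pays their own bid.
Sorting bids: 2,847 (Ana) > 2,358 (Yara) > 1,239 (Zane) > 1,141 (Noor)
Every bidder forfeits their bid regardless of winning.
Revenue = 2,358 + 2,847 + 1,141 + 1,239 = $7,585.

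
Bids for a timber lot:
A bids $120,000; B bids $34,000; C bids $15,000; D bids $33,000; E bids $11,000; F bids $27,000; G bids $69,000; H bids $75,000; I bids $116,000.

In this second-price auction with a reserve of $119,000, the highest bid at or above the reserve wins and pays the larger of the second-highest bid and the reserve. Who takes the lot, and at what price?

A pays $119,000

Bids ranked: 120,000 (A) > 116,000 (I) > 75,000 (H) > 69,000 (G) > 34,000 (B) > 33,000 (D) > …
A has the top bid at or above the reserve ($120,000).
max(second-highest $116,000, reserve $119,000) = $119,000.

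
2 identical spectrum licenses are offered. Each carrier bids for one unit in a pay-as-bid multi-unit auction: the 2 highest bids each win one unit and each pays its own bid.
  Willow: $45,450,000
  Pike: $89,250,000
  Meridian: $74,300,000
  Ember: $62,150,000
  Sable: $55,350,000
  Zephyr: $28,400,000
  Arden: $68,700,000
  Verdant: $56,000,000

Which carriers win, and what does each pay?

Pike $89,250,000, Meridian $74,300,000

Ordering the bids: 89,250,000 (Pike), 74,300,000 (Meridian), 68,700,000 (Arden), 62,150,000 (Ember), …
Winners (2 units): Pike, Meridian.
Each winner pays its own bid: Pike $89,250,000, Meridian $74,300,000.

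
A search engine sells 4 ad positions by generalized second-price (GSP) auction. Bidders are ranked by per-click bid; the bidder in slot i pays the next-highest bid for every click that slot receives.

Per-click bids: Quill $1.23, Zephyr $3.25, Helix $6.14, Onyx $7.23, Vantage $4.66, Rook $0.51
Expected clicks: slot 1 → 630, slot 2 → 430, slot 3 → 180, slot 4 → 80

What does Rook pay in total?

Rook pays $0.00

Ranked by bid: $7.23 (Onyx) > $6.14 (Helix) > $4.66 (Vantage) > $3.25 (Zephyr) > $1.23 (Quill) > …
Rook ranks below slot 4 → no slot, pays nothing.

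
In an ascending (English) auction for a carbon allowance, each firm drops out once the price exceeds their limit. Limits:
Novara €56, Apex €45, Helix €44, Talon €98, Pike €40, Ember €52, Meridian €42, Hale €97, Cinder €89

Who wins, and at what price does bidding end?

Sorting limits: 98 (Talon) > 97 (Hale) > 89 (Cinder) > 56 (Novara) > 52 (Ember) > 45 (Apex) > …
Bidding ends when Hale exits at €97; Talon takes it.

Talon wins at €97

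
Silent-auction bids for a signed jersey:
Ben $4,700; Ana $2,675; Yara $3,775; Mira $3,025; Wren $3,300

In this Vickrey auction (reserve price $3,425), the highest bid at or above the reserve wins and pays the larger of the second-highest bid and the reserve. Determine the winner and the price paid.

Bids in order: 4,700 (Ben) > 3,775 (Yara) > 3,300 (Wren) > 3,025 (Mira) > 2,675 (Ana)
Highest eligible bid: Ben at $4,700.
max(second-highest $3,775, reserve $3,425) = $3,775; the reserve does not bind.

Ben pays $3,775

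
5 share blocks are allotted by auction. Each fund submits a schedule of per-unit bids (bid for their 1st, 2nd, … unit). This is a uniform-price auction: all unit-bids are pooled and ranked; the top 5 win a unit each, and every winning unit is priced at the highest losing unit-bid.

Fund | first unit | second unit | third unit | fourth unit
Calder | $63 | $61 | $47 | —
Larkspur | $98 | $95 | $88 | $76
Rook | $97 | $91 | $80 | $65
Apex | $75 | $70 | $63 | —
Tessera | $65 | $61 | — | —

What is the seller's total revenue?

Merging the schedules and taking the best 5: 98 (Larkspur-1), 97 (Rook-1), 95 (Larkspur-2), 91 (Rook-2), 88 (Larkspur-3)
Highest rejected unit-bid = $80.
Allocation: Larkspur 3, Rook 2. Every unit priced at $80.
Revenue = 5 × 80 = $400.

Total revenue: $400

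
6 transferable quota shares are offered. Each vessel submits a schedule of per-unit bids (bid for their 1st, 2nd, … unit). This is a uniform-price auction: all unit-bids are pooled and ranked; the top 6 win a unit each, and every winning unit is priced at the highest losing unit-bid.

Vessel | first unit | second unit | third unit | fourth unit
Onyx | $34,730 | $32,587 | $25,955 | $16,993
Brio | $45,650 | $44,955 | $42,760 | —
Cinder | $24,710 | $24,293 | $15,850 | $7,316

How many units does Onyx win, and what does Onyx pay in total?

Onyx: 3 units, pays $74,130

Pooled unit-bids ranked (top 6): 45,650 (Brio-1), 44,955 (Brio-2), 42,760 (Brio-3), 34,730 (Onyx-1), 32,587 (Onyx-2), 25,955 (Onyx-3)
The (k+1)-th unit-bid is $24,710.
Onyx wins 3 unit(s) at $24,710 each.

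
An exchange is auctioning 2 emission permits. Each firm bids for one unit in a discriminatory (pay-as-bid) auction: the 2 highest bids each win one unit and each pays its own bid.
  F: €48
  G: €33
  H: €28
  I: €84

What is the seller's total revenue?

Total revenue: €132

Bids ranked high→low: 84 (I), 48 (F), 33 (G), 28 (H)
Top 2: I, F.
Total revenue = 84 + 48 = €132.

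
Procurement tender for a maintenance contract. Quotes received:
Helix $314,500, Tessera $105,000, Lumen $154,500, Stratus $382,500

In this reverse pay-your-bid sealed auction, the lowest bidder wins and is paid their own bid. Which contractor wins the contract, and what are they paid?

Bids in order: 105,000 (Tessera) < 154,500 (Lumen) < 314,500 (Helix) < 382,500 (Stratus)
Tessera has the lowest bid and is paid exactly that: $105,000.

Tessera is paid $105,000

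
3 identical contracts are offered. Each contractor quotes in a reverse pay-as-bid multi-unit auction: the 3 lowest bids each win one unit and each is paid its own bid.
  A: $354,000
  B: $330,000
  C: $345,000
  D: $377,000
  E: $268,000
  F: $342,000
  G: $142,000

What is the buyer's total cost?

Ordering the bids: 142,000 (G), 268,000 (E), 330,000 (B), 342,000 (F), 345,000 (C), …
Winners (3 units): G, E, B.
Total cost = 142,000 + 268,000 + 330,000 = $740,000.

Total cost: $740,000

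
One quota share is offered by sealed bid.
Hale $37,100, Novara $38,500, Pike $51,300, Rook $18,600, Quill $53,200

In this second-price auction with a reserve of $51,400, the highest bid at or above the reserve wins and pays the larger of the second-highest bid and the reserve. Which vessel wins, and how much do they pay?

Quill pays $51,400

Bids in order: 53,200 (Quill) > 51,300 (Pike) > 38,500 (Novara) > 37,100 (Hale) > 18,600 (Rook)
Highest eligible bid: Quill at $53,200.
Second-highest bid $51,300 is below the reserve $51,400, so the reserve binds → payment $51,400.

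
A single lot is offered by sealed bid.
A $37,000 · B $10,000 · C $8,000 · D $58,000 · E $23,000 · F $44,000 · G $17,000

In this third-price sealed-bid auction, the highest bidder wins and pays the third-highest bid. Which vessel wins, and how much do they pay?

D pays $37,000

Third-price sealed-bid auction: the highest bidder wins and pays the third-highest bid.
Bids in order: 58,000 (D) > 44,000 (F) > 37,000 (A) > 23,000 (E) > 17,000 (G) > 10,000 (B) > …
D is highest; pays the third-highest bid, $37,000.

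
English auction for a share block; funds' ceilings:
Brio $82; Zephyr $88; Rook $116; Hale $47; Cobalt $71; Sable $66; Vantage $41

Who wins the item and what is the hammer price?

Sorting limits: 116 (Rook) > 88 (Zephyr) > 82 (Brio) > 71 (Cobalt) > 66 (Sable) > 47 (Hale) > …
Zephyr is the last rival to drop out, at $88; Rook remains and wins at that price.

Rook wins at $88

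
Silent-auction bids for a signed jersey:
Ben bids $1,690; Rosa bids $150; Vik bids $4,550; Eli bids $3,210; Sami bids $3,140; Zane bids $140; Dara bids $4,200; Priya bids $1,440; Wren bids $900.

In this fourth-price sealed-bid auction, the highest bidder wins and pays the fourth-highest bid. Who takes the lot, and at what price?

Vik pays $3,140

Bids in order: 4,550 (Vik) > 4,200 (Dara) > 3,210 (Eli) > 3,140 (Sami) > 1,690 (Ben) > 1,440 (Priya) > …
Vik wins; payment is bid #4 in the ranking = $3,140.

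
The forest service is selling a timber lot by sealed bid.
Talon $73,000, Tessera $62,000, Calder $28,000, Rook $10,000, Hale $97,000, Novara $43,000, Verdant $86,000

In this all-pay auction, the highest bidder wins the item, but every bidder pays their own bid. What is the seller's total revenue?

Rule: the highest bidder wins the item, but every bidder pays their own bid.
Sorting bids: 97,000 (Hale) > 86,000 (Verdant) > 73,000 (Talon) > 62,000 (Tessera) > 43,000 (Novara) > 28,000 (Calder) > …
Every bidder forfeits their bid regardless of winning.
Revenue = 73,000 + 62,000 + 28,000 + 10,000 + 97,000 + 43,000 + 86,000 = $399,000.

Total revenue: $399,000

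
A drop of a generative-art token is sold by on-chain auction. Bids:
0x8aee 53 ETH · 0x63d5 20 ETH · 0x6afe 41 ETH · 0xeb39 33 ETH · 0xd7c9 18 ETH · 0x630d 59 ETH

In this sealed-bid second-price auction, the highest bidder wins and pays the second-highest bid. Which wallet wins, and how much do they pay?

Sorting bids: 59 (0x630d) > 53 (0x8aee) > 41 (0x6afe) > 33 (0xeb39) > 20 (0x63d5) > 18 (0xd7c9)
Second-price: 0x630d pays 0x8aee's bid of 53 ETH.

0x630d pays 53 ETH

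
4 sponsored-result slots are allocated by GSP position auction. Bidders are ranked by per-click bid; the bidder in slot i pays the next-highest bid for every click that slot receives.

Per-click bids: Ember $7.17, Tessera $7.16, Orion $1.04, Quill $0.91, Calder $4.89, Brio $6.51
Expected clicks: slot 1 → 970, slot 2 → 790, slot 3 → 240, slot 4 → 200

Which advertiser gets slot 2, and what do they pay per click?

Tessera; $6.51 per click

Sorting advertisers: $7.17 (Ember) > $7.16 (Tessera) > $6.51 (Brio) > $4.89 (Calder) > $1.04 (Orion) > …
Slot 2 goes to the second-ranked bidder, Tessera, who pays the next bid down: $6.51/click.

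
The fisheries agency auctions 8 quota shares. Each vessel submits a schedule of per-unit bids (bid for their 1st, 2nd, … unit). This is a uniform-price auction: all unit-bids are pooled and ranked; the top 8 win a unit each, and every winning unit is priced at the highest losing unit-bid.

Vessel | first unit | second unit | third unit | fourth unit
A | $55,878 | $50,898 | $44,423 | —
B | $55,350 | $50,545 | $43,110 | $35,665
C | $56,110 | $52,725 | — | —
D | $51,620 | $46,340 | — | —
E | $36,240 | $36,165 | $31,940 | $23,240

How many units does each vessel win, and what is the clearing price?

A 2, B 2, C 2, D 2; clearing price $44,423

Pooled unit-bids ranked (top 8): 56,110 (C-1), 55,878 (A-1), 55,350 (B-1), 52,725 (C-2), 51,620 (D-1), 50,898 (A-2), 50,545 (B-2), 46,340 (D-2)
Highest rejected unit-bid = $44,423.
Allocation: A 2, B 2, C 2, D 2.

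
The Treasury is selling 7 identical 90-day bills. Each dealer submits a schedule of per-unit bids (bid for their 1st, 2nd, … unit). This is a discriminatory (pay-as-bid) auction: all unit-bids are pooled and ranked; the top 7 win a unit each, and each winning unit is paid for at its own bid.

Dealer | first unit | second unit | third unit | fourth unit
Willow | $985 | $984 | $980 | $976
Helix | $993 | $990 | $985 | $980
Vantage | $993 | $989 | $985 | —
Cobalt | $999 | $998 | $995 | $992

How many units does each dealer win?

Pooled unit-bids ranked (top 7): 999 (Cobalt-1), 998 (Cobalt-2), 995 (Cobalt-3), 993 (Helix-1), 993 (Vantage-1), 992 (Cobalt-4), 990 (Helix-2)
Next rejected bid: $989 (not a price — pay-as-bid).
Allocation: Cobalt 4, Helix 2, Vantage 1.

Cobalt 4, Helix 2, Vantage 1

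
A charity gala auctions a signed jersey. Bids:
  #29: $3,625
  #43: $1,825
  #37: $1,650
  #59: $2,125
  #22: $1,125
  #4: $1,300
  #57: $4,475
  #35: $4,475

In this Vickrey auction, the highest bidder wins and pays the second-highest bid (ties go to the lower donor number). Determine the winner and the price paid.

Bids in order: 4,475 (#35) > 4,475 (#57) > 3,625 (#29) > 2,125 (#59) > 1,825 (#43) > 1,650 (#37) > …
Tie at $4,475 → #35 wins by tie-break.
Second-price: #35 pays #57's bid of $4,475.

#35 pays $4,475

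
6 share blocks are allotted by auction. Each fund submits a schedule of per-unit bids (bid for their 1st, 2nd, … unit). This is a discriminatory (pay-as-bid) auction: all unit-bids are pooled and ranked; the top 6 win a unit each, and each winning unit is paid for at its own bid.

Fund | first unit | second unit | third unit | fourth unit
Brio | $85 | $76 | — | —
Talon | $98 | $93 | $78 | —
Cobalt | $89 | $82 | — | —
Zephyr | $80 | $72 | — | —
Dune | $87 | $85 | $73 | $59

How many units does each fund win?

Brio 1, Cobalt 1, Dune 2, Talon 2

Pooled unit-bids ranked (top 6): 98 (Talon-1), 93 (Talon-2), 89 (Cobalt-1), 87 (Dune-1), 85 (Brio-1), 85 (Dune-2)
Next rejected bid: $82 (not a price — pay-as-bid).
Allocation: Brio 1, Cobalt 1, Dune 2, Talon 2.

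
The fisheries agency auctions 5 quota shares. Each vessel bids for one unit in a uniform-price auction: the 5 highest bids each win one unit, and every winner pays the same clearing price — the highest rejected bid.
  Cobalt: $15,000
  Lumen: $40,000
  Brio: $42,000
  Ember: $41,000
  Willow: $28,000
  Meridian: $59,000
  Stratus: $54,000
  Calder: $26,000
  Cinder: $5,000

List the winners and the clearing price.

Meridian, Stratus, Brio, Ember, Lumen; each pays $28,000

Sorting: 59,000 (Meridian), 54,000 (Stratus), 42,000 (Brio), 41,000 (Ember), 40,000 (Lumen), 28,000 (Willow), 26,000 (Calder), …
The 5 highest are Meridian, Stratus, Brio, Ember, Lumen.
Highest unsuccessful bid: $28,000 → clearing price.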